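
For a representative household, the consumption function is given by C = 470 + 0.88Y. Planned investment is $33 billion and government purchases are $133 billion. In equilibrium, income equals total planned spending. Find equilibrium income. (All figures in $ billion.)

Y = C + I + G = 470 + 0.88Y + 33 + 133
Y − 0.88Y = 636
0.12Y = 636, so Y = 636/0.12 = 5300

Y = 5300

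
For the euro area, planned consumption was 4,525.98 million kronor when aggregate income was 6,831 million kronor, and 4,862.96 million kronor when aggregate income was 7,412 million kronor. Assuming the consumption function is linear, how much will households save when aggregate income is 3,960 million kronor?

MPC = (4862.96 − 4525.98)/(7412 − 6831) = 336.98/581 = 0.58
a = 4525.98 − 0.58(6831) = 4525.98 − 3961.98 = 564
C = 564 + 0.58(3960) = 2860.8
S = 3960 − 2860.8 = 1099.2

S = 1099.2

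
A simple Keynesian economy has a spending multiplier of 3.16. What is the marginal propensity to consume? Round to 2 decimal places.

MPC = 0.68

k = 1/(1 − MPC), so 1 − MPC = 1/k = 1/3.16 = 0.3165
MPC = 1 − 0.3165 = 0.68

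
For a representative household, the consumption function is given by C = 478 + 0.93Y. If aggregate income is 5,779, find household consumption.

C = 478 + 0.93(5779) = 478 + 5374.47 = 5852.47

C = 5852.47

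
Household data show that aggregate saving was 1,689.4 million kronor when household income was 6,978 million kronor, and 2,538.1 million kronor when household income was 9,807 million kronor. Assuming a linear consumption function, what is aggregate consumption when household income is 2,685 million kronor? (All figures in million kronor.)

MPS = ΔS/ΔY = (2538.1 − 1689.4)/(9807 − 6978) = 848.7/2829 = 0.3
MPC = 1 − MPS = 0.7
Autonomous saving = 1689.4 − 0.3(6978) = -404, so a = 404
C = 404 + 0.7(2685) = 404 + 1879.5 = 2283.5

C = 2283.5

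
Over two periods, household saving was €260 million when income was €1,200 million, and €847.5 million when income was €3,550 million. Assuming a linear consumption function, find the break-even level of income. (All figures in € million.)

Y = 160

MPS = ΔS/ΔY = (847.5 − 260)/(3550 − 1200) = 587.5/2350 = 0.25
MPC = 1 − MPS = 0.75
From S(1200) = 260: −a + 0.25(1200) = 260, so a = 300 − 260 = 40
Break-even (S = 0): Y = a/MPS = 40/0.25 = 160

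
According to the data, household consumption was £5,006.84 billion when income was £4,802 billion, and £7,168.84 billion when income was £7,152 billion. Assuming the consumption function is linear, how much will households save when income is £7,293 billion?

MPC = (7168.84 − 5006.84)/(7152 − 4802) = 2162/2350 = 0.92
a = 5006.84 − 0.92(4802) = 5006.84 − 4417.84 = 589
C = 589 + 0.92(7293) = 7298.56
S = 7293 − 7298.56 = -5.56

S = -5.56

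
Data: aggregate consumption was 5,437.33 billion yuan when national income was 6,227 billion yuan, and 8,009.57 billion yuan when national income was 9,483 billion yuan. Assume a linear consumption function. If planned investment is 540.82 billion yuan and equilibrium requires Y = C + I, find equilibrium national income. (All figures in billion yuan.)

Y = 5042

MPC = (8009.57 − 5437.33)/(9483 − 6227) = 2572.24/3256 = 0.79
a = 5437.33 − 0.79(6227) = 518
Equilibrium: Y = 518 + 0.79Y + 540.82
0.21Y = 1058.82, so Y = 1058.82/0.21 = 5042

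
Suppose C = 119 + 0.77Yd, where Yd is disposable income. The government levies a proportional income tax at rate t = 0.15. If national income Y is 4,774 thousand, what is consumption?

C = 3243.583

Yd = (1 − 0.15)(4774) = 0.85(4774) = 4057.9
C = 119 + 0.77(4057.9) = 119 + 3124.583 = 3243.583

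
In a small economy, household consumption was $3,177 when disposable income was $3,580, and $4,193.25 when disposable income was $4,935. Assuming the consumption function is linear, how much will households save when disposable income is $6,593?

MPC = (4193.25 − 3177)/(4935 − 3580) = 1016.25/1355 = 0.75
a = 3177 − 0.75(3580) = 3177 − 2685 = 492
C = 492 + 0.75(6593) = 5436.75
S = 6593 − 5436.75 = 1156.25

S = 1156.25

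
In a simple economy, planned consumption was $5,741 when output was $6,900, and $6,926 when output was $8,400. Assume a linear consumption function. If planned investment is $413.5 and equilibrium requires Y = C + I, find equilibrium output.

Y = 3350

MPC = (6926 − 5741)/(8400 − 6900) = 1185/1500 = 0.79
a = 5741 − 0.79(6900) = 290
Equilibrium: Y = 290 + 0.79Y + 413.5
0.21Y = 703.5, so Y = 703.5/0.21 = 3350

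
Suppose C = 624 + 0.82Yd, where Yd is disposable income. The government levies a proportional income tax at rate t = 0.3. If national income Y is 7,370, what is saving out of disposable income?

Yd = (1 − 0.3)(7370) = 0.7(7370) = 5159
C = 624 + 0.82(5159) = 624 + 4230.38 = 4854.38
S = Yd − C = 5159 − 4854.38 = 304.62

S = 304.62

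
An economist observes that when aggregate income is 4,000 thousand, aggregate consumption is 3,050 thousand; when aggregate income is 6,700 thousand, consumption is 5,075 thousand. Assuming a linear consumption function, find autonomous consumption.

a = 50

MPC = ΔC/ΔY = (5075 − 3050)/(6700 − 4000) = 2025/2700 = 0.75
a = C − MPC·Y = 3050 − 0.75(4000) = 3050 − 3000 = 50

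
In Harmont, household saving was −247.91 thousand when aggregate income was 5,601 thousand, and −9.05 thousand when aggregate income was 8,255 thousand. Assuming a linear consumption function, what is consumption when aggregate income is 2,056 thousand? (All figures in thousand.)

MPS = ΔS/ΔY = (-9.05 − (-247.91))/(8255 − 5601) = 238.86/2654 = 0.09
MPC = 1 − MPS = 0.91
Autonomous saving = -247.91 − 0.09(5601) = -752, so a = 752
C = 752 + 0.91(2056) = 752 + 1870.96 = 2622.96

C = 2622.96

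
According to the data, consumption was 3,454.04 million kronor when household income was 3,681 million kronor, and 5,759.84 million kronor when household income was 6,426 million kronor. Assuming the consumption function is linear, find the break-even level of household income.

Y = 2262.5

MPC = (5759.84 − 3454.04)/(6426 − 3681) = 2305.8/2745 = 0.84
a = 3454.04 − 0.84(3681) = 3454.04 − 3092.04 = 362
Break-even: Y = a/(1−MPC) = 362/0.16 = 2262.5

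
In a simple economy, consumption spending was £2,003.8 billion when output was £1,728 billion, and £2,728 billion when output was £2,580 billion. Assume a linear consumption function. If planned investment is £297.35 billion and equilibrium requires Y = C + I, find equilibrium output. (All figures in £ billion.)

MPC = (2728 − 2003.8)/(2580 − 1728) = 724.2/852 = 0.85
a = 2003.8 − 0.85(1728) = 535
Equilibrium: Y = 535 + 0.85Y + 297.35
0.15Y = 832.35, so Y = 832.35/0.15 = 5549

Y = 5549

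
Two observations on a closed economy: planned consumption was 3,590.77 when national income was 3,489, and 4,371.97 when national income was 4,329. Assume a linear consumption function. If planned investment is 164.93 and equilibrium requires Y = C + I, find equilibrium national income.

MPC = (4371.97 − 3590.77)/(4329 − 3489) = 781.2/840 = 0.93
a = 3590.77 − 0.93(3489) = 346
Equilibrium: Y = 346 + 0.93Y + 164.93
0.07Y = 510.93, so Y = 510.93/0.07 = 7299

Y = 7299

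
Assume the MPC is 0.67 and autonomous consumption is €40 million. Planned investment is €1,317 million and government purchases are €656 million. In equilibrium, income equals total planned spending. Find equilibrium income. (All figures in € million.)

Y = C + I + G = 40 + 0.67Y + 1317 + 656
Y − 0.67Y = 2013
0.33Y = 2013, so Y = 2013/0.33 = 6100

Y = 6100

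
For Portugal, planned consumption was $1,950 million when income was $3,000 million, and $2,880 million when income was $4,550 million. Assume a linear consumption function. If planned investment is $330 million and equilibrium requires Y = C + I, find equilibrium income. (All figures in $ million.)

Y = 1200

MPC = (2880 − 1950)/(4550 − 3000) = 930/1550 = 0.6
a = 1950 − 0.6(3000) = 150
Equilibrium: Y = 150 + 0.6Y + 330
0.4Y = 480, so Y = 480/0.4 = 1200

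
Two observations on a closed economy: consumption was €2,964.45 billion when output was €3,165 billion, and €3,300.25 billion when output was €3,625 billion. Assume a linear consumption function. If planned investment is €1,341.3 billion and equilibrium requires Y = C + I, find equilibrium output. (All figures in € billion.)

MPC = (3300.25 − 2964.45)/(3625 − 3165) = 335.8/460 = 0.73
a = 2964.45 − 0.73(3165) = 654
Equilibrium: Y = 654 + 0.73Y + 1341.3
0.27Y = 1995.3, so Y = 1995.3/0.27 = 7390

Y = 7390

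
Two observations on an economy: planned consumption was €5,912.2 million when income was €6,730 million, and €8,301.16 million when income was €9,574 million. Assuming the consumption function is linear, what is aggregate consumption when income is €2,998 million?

MPC = (8301.16 − 5912.2)/(9574 − 6730) = 2388.96/2844 = 0.84
a = 5912.2 − 0.84(6730) = 5912.2 − 5653.2 = 259
C = 259 + 0.84(2998) = 259 + 2518.32 = 2777.32

C = 2777.32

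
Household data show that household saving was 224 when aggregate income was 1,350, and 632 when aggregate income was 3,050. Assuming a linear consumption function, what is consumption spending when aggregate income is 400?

MPS = ΔS/ΔY = (632 − 224)/(3050 − 1350) = 408/1700 = 0.24
MPC = 1 − MPS = 0.76
Autonomous saving = 224 − 0.24(1350) = -100, so a = 100
C = 100 + 0.76(400) = 100 + 304 = 404

C = 404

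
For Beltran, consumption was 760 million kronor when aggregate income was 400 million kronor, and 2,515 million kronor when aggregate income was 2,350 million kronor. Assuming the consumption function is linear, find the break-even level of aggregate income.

Y = 4000

MPC = (2515 − 760)/(2350 − 400) = 1755/1950 = 0.9
a = 760 − 0.9(400) = 760 − 360 = 400
Break-even: Y = a/(1−MPC) = 400/0.1 = 4000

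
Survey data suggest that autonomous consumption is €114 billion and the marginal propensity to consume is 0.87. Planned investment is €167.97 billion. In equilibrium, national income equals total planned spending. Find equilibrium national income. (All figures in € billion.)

Y = C + I = 114 + 0.87Y + 167.97
Y − 0.87Y = 281.97
0.13Y = 281.97, so Y = 281.97/0.13 = 2169

Y = 2169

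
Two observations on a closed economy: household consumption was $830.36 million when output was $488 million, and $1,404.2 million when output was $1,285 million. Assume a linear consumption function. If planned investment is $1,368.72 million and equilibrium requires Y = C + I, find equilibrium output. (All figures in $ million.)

MPC = (1404.2 − 830.36)/(1285 − 488) = 573.84/797 = 0.72
a = 830.36 − 0.72(488) = 479
Equilibrium: Y = 479 + 0.72Y + 1368.72
0.28Y = 1847.72, so Y = 1847.72/0.28 = 6599

Y = 6599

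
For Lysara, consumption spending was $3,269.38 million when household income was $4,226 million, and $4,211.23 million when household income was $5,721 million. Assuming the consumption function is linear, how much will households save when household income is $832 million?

MPC = (4211.23 − 3269.38)/(5721 − 4226) = 941.85/1495 = 0.63
a = 3269.38 − 0.63(4226) = 3269.38 − 2662.38 = 607
C = 607 + 0.63(832) = 1131.16
S = 832 − 1131.16 = -299.16

S = -299.16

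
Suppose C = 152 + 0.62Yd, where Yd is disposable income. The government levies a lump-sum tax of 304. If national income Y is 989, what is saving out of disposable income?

S = 108.3

Yd = Y − T = 989 − 304 = 685
C = 152 + 0.62(685) = 152 + 424.7 = 576.7
S = Yd − C = 685 − 576.7 = 108.3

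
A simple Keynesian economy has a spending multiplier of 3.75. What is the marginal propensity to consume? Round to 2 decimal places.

k = 1/(1 − MPC), so 1 − MPC = 1/k = 1/3.75 = 0.2667
MPC = 1 − 0.2667 = 0.73

MPC = 0.73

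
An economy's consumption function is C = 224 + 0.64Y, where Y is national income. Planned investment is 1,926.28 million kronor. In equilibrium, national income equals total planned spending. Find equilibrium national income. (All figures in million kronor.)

Y = 5973

Y = C + I = 224 + 0.64Y + 1926.28
Y − 0.64Y = 2150.28
0.36Y = 2150.28, so Y = 2150.28/0.36 = 5973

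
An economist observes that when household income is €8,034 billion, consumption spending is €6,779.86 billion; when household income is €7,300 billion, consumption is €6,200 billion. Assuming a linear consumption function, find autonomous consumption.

MPC = ΔC/ΔY = (6779.86 − 6200)/(8034 − 7300) = 579.86/734 = 0.79
a = C − MPC·Y = 6200 − 0.79(7300) = 6200 − 5767 = 433

a = 433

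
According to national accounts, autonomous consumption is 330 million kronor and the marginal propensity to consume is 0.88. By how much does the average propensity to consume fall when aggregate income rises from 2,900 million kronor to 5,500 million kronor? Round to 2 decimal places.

At Y = 2900: C = 330 + 0.88(2900) = 2882, APC = 2882/2900 = 0.994
At Y = 5500: C = 5170, APC = 5170/5500 = 0.940
Fall in APC = 0.994 − 0.940 = 0.054 ≈ 0.05

ΔAPC = 0.05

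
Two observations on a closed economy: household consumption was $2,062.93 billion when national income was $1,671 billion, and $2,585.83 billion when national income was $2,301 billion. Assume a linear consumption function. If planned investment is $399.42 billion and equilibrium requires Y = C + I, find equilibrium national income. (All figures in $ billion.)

Y = 6326

MPC = (2585.83 − 2062.93)/(2301 − 1671) = 522.9/630 = 0.83
a = 2062.93 − 0.83(1671) = 676
Equilibrium: Y = 676 + 0.83Y + 399.42
0.17Y = 1075.42, so Y = 1075.42/0.17 = 6326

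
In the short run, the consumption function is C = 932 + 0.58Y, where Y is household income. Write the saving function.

S = Y − C = Y − (932 + 0.58Y) = -932 + (1 − 0.58)Y

S = -932 + 0.42Y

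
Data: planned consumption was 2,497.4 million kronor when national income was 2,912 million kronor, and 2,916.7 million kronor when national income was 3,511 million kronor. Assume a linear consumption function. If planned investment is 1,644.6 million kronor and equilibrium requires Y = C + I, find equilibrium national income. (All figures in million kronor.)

MPC = (2916.7 − 2497.4)/(3511 − 2912) = 419.3/599 = 0.7
a = 2497.4 − 0.7(2912) = 459
Equilibrium: Y = 459 + 0.7Y + 1644.6
0.3Y = 2103.6, so Y = 2103.6/0.3 = 7012

Y = 7012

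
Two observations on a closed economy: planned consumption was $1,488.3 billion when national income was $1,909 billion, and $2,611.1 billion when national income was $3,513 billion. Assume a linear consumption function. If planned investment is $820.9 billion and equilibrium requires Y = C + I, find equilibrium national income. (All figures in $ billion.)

Y = 3243

MPC = (2611.1 − 1488.3)/(3513 − 1909) = 1122.8/1604 = 0.7
a = 1488.3 − 0.7(1909) = 152
Equilibrium: Y = 152 + 0.7Y + 820.9
0.3Y = 972.9, so Y = 972.9/0.3 = 3243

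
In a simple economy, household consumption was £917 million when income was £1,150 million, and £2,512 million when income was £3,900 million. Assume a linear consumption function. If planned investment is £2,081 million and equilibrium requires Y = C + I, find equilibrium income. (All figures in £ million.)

Y = 5550

MPC = (2512 − 917)/(3900 − 1150) = 1595/2750 = 0.58
a = 917 − 0.58(1150) = 250
Equilibrium: Y = 250 + 0.58Y + 2081
0.42Y = 2331, so Y = 2331/0.42 = 5550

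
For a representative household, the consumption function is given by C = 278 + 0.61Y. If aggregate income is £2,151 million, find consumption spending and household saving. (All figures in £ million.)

C = 278 + 0.61(2151) = 278 + 1312.11 = 1590.11
S = Y − C = 2151 − 1590.11 = 560.89

C = 1590.11; S = 560.89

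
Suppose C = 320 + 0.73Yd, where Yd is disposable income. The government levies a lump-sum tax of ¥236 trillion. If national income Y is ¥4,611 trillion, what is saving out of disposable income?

Yd = Y − T = 4611 − 236 = 4375
C = 320 + 0.73(4375) = 320 + 3193.75 = 3513.75
S = Yd − C = 4375 − 3513.75 = 861.25

S = 861.25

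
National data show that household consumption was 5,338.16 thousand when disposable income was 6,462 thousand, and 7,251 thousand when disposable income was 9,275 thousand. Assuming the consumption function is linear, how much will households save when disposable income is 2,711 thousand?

MPC = (7251 − 5338.16)/(9275 − 6462) = 1912.84/2813 = 0.68
a = 5338.16 − 0.68(6462) = 5338.16 − 4394.16 = 944
C = 944 + 0.68(2711) = 2787.48
S = 2711 − 2787.48 = -76.48

S = -76.48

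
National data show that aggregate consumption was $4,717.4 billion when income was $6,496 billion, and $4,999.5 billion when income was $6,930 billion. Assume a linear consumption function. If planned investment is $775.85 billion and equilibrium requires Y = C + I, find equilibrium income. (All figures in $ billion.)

Y = 3631

MPC = (4999.5 − 4717.4)/(6930 − 6496) = 282.1/434 = 0.65
a = 4717.4 − 0.65(6496) = 495
Equilibrium: Y = 495 + 0.65Y + 775.85
0.35Y = 1270.85, so Y = 1270.85/0.35 = 3631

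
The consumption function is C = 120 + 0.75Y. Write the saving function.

S = Y − C = Y − (120 + 0.75Y) = -120 + (1 − 0.75)Y

S = -120 + 0.25Y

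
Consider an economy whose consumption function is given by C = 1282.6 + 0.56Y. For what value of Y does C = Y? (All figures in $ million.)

Y = 2915

At break-even, C = Y: 1282.6 + 0.56Y = Y
0.44Y = 1282.6, so Y = 1282.6/0.44 = 2915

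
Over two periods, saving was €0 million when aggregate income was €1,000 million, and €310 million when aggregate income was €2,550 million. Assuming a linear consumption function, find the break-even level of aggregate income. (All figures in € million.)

MPS = ΔS/ΔY = (310 − 0)/(2550 − 1000) = 310/1550 = 0.2
MPC = 1 − MPS = 0.8
From S(1000) = 0: −a + 0.2(1000) = 0, so a = 200 − 0 = 200
Break-even (S = 0): Y = a/MPS = 200/0.2 = 1000

Y = 1000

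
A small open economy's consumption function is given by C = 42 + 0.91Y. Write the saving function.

S = Y − C = Y − (42 + 0.91Y) = -42 + (1 − 0.91)Y

S = -42 + 0.09Y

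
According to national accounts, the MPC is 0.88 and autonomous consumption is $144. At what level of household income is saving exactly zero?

At break-even, C = Y: 144 + 0.88Y = Y
0.12Y = 144, so Y = 144/0.12 = 1200

Y = 1200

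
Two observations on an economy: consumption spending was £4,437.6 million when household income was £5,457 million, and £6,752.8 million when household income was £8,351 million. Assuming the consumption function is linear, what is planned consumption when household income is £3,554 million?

C = 2915.2

MPC = (6752.8 − 4437.6)/(8351 − 5457) = 2315.2/2894 = 0.8
a = 4437.6 − 0.8(5457) = 4437.6 − 4365.6 = 72
C = 72 + 0.8(3554) = 72 + 2843.2 = 2915.2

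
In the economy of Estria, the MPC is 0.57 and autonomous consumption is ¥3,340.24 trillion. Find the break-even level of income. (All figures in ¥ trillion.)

Y = 7768

At break-even, C = Y: 3340.24 + 0.57Y = Y
0.43Y = 3340.24, so Y = 3340.24/0.43 = 7768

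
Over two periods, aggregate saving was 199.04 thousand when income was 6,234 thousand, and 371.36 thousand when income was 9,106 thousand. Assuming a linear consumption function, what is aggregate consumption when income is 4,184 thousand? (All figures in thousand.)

C = 4107.96

MPS = ΔS/ΔY = (371.36 − 199.04)/(9106 − 6234) = 172.32/2872 = 0.06
MPC = 1 − MPS = 0.94
Autonomous saving = 199.04 − 0.06(6234) = -175, so a = 175
C = 175 + 0.94(4184) = 175 + 3932.96 = 4107.96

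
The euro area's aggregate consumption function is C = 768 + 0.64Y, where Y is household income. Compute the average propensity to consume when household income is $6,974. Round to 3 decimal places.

C = 768 + 0.64(6974) = 5231.36
APC = C/Y = 5231.36/6974 = 0.750

APC = 0.750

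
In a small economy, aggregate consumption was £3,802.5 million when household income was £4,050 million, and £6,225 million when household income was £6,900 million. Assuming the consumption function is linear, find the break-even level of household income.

MPC = (6225 − 3802.5)/(6900 − 4050) = 2422.5/2850 = 0.85
a = 3802.5 − 0.85(4050) = 3802.5 − 3442.5 = 360
Break-even: Y = a/(1−MPC) = 360/0.15 = 2400

Y = 2400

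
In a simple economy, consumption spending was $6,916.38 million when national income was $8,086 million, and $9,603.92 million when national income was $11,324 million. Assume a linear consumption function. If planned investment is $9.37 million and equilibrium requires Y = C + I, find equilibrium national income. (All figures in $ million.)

MPC = (9603.92 − 6916.38)/(11324 − 8086) = 2687.54/3238 = 0.83
a = 6916.38 − 0.83(8086) = 205
Equilibrium: Y = 205 + 0.83Y + 9.37
0.17Y = 214.37, so Y = 214.37/0.17 = 1261

Y = 1261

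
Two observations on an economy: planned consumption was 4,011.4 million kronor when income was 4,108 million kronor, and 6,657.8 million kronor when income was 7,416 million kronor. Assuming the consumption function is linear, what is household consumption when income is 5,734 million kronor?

MPC = (6657.8 − 4011.4)/(7416 − 4108) = 2646.4/3308 = 0.8
a = 4011.4 − 0.8(4108) = 4011.4 − 3286.4 = 725
C = 725 + 0.8(5734) = 725 + 4587.2 = 5312.2

C = 5312.2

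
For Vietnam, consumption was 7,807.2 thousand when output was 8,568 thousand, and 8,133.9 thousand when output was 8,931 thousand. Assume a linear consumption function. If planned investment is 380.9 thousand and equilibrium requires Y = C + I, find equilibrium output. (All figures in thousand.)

MPC = (8133.9 − 7807.2)/(8931 − 8568) = 326.7/363 = 0.9
a = 7807.2 − 0.9(8568) = 96
Equilibrium: Y = 96 + 0.9Y + 380.9
0.1Y = 476.9, so Y = 476.9/0.1 = 4769

Y = 4769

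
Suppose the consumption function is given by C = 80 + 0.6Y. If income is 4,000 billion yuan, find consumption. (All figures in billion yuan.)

C = 80 + 0.6(4000) = 80 + 2400 = 2480

C = 2480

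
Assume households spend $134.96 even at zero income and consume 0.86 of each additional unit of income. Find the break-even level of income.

Y = 964

At break-even, C = Y: 134.96 + 0.86Y = Y
0.14Y = 134.96, so Y = 134.96/0.14 = 964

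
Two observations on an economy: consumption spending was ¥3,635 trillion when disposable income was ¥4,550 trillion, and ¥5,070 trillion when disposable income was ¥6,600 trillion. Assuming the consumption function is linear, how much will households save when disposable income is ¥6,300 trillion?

S = 1440

MPC = (5070 − 3635)/(6600 − 4550) = 1435/2050 = 0.7
a = 3635 − 0.7(4550) = 3635 − 3185 = 450
C = 450 + 0.7(6300) = 4860
S = 6300 − 4860 = 1440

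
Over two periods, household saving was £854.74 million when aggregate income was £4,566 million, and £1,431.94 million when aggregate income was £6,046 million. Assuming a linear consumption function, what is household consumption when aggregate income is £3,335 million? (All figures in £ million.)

C = 2960.35

MPS = ΔS/ΔY = (1431.94 − 854.74)/(6046 − 4566) = 577.2/1480 = 0.39
MPC = 1 − MPS = 0.61
Autonomous saving = 854.74 − 0.39(4566) = -926, so a = 926
C = 926 + 0.61(3335) = 926 + 2034.35 = 2960.35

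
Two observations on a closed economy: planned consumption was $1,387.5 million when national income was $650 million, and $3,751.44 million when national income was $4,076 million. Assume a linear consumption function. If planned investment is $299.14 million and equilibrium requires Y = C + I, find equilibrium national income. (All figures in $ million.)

Y = 3994

MPC = (3751.44 − 1387.5)/(4076 − 650) = 2363.94/3426 = 0.69
a = 1387.5 − 0.69(650) = 939
Equilibrium: Y = 939 + 0.69Y + 299.14
0.31Y = 1238.14, so Y = 1238.14/0.31 = 3994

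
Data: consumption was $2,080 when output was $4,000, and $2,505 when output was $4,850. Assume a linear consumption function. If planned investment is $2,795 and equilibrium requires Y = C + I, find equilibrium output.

MPC = (2505 − 2080)/(4850 − 4000) = 425/850 = 0.5
a = 2080 − 0.5(4000) = 80
Equilibrium: Y = 80 + 0.5Y + 2795
0.5Y = 2875, so Y = 2875/0.5 = 5750

Y = 5750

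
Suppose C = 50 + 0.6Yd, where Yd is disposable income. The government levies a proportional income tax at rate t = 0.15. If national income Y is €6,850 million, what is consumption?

C = 3543.5

Yd = (1 − 0.15)(6850) = 0.85(6850) = 5822.5
C = 50 + 0.6(5822.5) = 50 + 3493.5 = 3543.5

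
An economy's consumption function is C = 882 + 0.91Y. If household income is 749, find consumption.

C = 882 + 0.91(749) = 882 + 681.59 = 1563.59

C = 1563.59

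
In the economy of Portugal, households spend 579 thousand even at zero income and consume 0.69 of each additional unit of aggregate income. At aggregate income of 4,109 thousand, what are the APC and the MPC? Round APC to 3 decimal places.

APC = 0.831; MPC = 0.69

MPC = 0.69 (the slope of the consumption function)
C = 579 + 0.69(4109) = 3414.21, so APC = 3414.21/4109 = 0.831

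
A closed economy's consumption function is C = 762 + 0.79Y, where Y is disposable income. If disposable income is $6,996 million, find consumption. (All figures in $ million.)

C = 762 + 0.79(6996) = 762 + 5526.84 = 6288.84

C = 6288.84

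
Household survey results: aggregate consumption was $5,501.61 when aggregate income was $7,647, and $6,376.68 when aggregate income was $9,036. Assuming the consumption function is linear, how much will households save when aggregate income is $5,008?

MPC = (6376.68 − 5501.61)/(9036 − 7647) = 875.07/1389 = 0.63
a = 5501.61 − 0.63(7647) = 5501.61 − 4817.61 = 684
C = 684 + 0.63(5008) = 3839.04
S = 5008 − 3839.04 = 1168.96

S = 1168.96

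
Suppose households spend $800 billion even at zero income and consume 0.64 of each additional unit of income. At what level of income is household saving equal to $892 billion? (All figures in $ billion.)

S = Y − C = -800 + 0.36Y
-800 + 0.36Y = 892, so 0.36Y = 1692 and Y = 4700

Y = 4700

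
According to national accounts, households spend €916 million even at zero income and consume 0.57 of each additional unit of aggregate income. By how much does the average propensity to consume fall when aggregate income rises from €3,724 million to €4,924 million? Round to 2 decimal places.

ΔAPC = 0.06

At Y = 3724: C = 916 + 0.57(3724) = 3038.68, APC = 3038.68/3724 = 0.816
At Y = 4924: C = 3722.68, APC = 3722.68/4924 = 0.756
Fall in APC = 0.816 − 0.756 = 0.06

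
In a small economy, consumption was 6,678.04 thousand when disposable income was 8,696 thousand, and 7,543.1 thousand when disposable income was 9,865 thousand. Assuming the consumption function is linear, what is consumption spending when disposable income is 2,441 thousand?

MPC = (7543.1 − 6678.04)/(9865 − 8696) = 865.06/1169 = 0.74
a = 6678.04 − 0.74(8696) = 6678.04 − 6435.04 = 243
C = 243 + 0.74(2441) = 243 + 1806.34 = 2049.34

C = 2049.34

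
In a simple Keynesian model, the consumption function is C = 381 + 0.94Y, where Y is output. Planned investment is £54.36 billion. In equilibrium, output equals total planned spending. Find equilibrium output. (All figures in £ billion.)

Y = 7256

Y = C + I = 381 + 0.94Y + 54.36
Y − 0.94Y = 435.36
0.06Y = 435.36, so Y = 435.36/0.06 = 7256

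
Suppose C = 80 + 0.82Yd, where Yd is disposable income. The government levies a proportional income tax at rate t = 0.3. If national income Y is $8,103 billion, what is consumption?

C = 4731.122

Yd = (1 − 0.3)(8103) = 0.7(8103) = 5672.1
C = 80 + 0.82(5672.1) = 80 + 4651.122 = 4731.122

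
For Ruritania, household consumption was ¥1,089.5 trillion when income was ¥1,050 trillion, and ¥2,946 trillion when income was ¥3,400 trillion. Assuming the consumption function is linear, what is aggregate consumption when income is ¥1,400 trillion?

MPC = (2946 − 1089.5)/(3400 − 1050) = 1856.5/2350 = 0.79
a = 1089.5 − 0.79(1050) = 1089.5 − 829.5 = 260
C = 260 + 0.79(1400) = 260 + 1106 = 1366

C = 1366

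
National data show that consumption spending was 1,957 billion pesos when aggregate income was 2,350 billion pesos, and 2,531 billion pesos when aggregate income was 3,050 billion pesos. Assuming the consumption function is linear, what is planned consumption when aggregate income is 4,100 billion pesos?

MPC = (2531 − 1957)/(3050 − 2350) = 574/700 = 0.82
a = 1957 − 0.82(2350) = 1957 − 1927 = 30
C = 30 + 0.82(4100) = 30 + 3362 = 3392

C = 3392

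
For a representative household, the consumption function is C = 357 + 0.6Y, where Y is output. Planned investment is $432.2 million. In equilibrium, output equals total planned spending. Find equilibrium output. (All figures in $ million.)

Y = 1973

Y = C + I = 357 + 0.6Y + 432.2
Y − 0.6Y = 789.2
0.4Y = 789.2, so Y = 789.2/0.4 = 1973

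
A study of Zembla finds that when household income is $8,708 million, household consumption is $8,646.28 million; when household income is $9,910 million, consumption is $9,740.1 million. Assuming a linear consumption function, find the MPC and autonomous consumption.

MPC = 0.91; a = 722

MPC = ΔC/ΔY = (9740.1 − 8646.28)/(9910 − 8708) = 1093.82/1202 = 0.91
a = C − MPC·Y = 8646.28 − 0.91(8708) = 8646.28 − 7924.28 = 722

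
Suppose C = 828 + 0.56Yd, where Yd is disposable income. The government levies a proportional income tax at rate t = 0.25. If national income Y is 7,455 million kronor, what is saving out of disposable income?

Yd = (1 − 0.25)(7455) = 0.75(7455) = 5591.25
C = 828 + 0.56(5591.25) = 828 + 3131.1 = 3959.1
S = Yd − C = 5591.25 − 3959.1 = 1632.15

S = 1632.15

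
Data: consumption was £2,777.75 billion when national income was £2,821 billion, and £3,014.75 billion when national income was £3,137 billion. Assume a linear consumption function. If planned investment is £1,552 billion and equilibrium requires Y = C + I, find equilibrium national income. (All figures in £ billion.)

MPC = (3014.75 − 2777.75)/(3137 − 2821) = 237/316 = 0.75
a = 2777.75 − 0.75(2821) = 662
Equilibrium: Y = 662 + 0.75Y + 1552
0.25Y = 2214, so Y = 2214/0.25 = 8856

Y = 8856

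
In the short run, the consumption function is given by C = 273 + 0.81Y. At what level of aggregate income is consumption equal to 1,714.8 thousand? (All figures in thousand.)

273 + 0.81Y = 1714.8
0.81Y = 1441.8, so Y = 1441.8/0.81 = 1780

Y = 1780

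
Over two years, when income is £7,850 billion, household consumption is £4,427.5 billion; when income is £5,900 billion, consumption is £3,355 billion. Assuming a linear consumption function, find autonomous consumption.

a = 110

MPC = ΔC/ΔY = (4427.5 − 3355)/(7850 − 5900) = 1072.5/1950 = 0.55
a = C − MPC·Y = 3355 − 0.55(5900) = 3355 − 3245 = 110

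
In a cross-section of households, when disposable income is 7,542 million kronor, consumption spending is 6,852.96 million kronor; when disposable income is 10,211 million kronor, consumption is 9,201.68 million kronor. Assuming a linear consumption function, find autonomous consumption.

MPC = ΔC/ΔY = (9201.68 − 6852.96)/(10211 − 7542) = 2348.72/2669 = 0.88
a = C − MPC·Y = 6852.96 − 0.88(7542) = 6852.96 − 6636.96 = 216

a = 216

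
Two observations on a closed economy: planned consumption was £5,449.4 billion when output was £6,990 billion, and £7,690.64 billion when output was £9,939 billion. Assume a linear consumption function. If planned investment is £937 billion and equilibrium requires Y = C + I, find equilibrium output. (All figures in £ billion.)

Y = 4475

MPC = (7690.64 − 5449.4)/(9939 − 6990) = 2241.24/2949 = 0.76
a = 5449.4 − 0.76(6990) = 137
Equilibrium: Y = 137 + 0.76Y + 937
0.24Y = 1074, so Y = 1074/0.24 = 4475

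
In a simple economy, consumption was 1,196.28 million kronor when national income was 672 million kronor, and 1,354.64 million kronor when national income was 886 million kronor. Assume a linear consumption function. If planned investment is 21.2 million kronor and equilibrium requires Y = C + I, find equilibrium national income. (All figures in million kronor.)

Y = 2770

MPC = (1354.64 − 1196.28)/(886 − 672) = 158.36/214 = 0.74
a = 1196.28 − 0.74(672) = 699
Equilibrium: Y = 699 + 0.74Y + 21.2
0.26Y = 720.2, so Y = 720.2/0.26 = 2770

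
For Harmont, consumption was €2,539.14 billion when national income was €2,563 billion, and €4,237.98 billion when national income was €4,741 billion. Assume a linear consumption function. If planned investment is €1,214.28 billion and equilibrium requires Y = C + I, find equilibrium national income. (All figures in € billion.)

MPC = (4237.98 − 2539.14)/(4741 − 2563) = 1698.84/2178 = 0.78
a = 2539.14 − 0.78(2563) = 540
Equilibrium: Y = 540 + 0.78Y + 1214.28
0.22Y = 1754.28, so Y = 1754.28/0.22 = 7974

Y = 7974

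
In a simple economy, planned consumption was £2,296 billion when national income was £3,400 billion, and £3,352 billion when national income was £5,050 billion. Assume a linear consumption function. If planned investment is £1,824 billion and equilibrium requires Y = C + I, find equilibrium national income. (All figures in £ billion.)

Y = 5400

MPC = (3352 − 2296)/(5050 − 3400) = 1056/1650 = 0.64
a = 2296 − 0.64(3400) = 120
Equilibrium: Y = 120 + 0.64Y + 1824
0.36Y = 1944, so Y = 1944/0.36 = 5400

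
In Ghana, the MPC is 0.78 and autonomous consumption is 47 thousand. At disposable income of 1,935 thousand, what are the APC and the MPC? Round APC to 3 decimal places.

APC = 0.804; MPC = 0.78

MPC = 0.78 (the slope of the consumption function)
C = 47 + 0.78(1935) = 1556.3, so APC = 1556.3/1935 = 0.804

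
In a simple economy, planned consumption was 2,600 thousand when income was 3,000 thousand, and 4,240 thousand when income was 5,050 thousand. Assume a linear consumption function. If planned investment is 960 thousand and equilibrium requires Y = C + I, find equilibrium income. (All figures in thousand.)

Y = 5800

MPC = (4240 − 2600)/(5050 − 3000) = 1640/2050 = 0.8
a = 2600 − 0.8(3000) = 200
Equilibrium: Y = 200 + 0.8Y + 960
0.2Y = 1160, so Y = 1160/0.2 = 5800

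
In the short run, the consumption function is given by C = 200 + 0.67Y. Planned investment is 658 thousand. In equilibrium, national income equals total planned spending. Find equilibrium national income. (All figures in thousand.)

Y = C + I = 200 + 0.67Y + 658
Y − 0.67Y = 858
0.33Y = 858, so Y = 858/0.33 = 2600

Y = 2600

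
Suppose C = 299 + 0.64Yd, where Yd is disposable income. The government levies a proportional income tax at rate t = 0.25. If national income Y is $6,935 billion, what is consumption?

C = 3627.8

Yd = (1 − 0.25)(6935) = 0.75(6935) = 5201.25
C = 299 + 0.64(5201.25) = 299 + 3328.8 = 3627.8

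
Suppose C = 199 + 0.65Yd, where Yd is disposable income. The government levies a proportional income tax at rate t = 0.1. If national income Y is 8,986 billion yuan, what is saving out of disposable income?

S = 2631.59

Yd = (1 − 0.1)(8986) = 0.9(8986) = 8087.4
C = 199 + 0.65(8087.4) = 199 + 5256.81 = 5455.81
S = Yd − C = 8087.4 − 5455.81 = 2631.59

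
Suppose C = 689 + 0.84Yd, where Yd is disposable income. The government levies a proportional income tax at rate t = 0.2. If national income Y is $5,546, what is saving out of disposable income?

Yd = (1 − 0.2)(5546) = 0.8(5546) = 4436.8
C = 689 + 0.84(4436.8) = 689 + 3726.912 = 4415.912
S = Yd − C = 4436.8 − 4415.912 = 20.888

S = 20.888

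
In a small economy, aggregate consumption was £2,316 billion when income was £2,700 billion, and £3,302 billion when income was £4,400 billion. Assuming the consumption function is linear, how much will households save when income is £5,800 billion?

MPC = (3302 − 2316)/(4400 − 2700) = 986/1700 = 0.58
a = 2316 − 0.58(2700) = 2316 − 1566 = 750
C = 750 + 0.58(5800) = 4114
S = 5800 − 4114 = 1686

S = 1686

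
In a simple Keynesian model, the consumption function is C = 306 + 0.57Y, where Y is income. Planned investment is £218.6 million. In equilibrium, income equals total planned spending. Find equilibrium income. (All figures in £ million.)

Y = C + I = 306 + 0.57Y + 218.6
Y − 0.57Y = 524.6
0.43Y = 524.6, so Y = 524.6/0.43 = 1220

Y = 1220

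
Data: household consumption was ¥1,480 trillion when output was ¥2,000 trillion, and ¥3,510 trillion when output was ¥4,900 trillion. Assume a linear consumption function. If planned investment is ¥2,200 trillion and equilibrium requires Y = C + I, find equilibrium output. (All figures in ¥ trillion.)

MPC = (3510 − 1480)/(4900 − 2000) = 2030/2900 = 0.7
a = 1480 − 0.7(2000) = 80
Equilibrium: Y = 80 + 0.7Y + 2200
0.3Y = 2280, so Y = 2280/0.3 = 7600

Y = 7600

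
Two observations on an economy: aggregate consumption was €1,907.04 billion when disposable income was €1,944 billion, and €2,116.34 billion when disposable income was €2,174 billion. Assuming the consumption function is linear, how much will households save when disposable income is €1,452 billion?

S = -7.32

MPC = (2116.34 − 1907.04)/(2174 − 1944) = 209.3/230 = 0.91
a = 1907.04 − 0.91(1944) = 1907.04 − 1769.04 = 138
C = 138 + 0.91(1452) = 1459.32
S = 1452 − 1459.32 = -7.32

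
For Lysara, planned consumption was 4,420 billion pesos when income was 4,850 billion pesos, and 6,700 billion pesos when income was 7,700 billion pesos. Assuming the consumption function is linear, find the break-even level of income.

MPC = (6700 − 4420)/(7700 − 4850) = 2280/2850 = 0.8
a = 4420 − 0.8(4850) = 4420 − 3880 = 540
Break-even: Y = a/(1−MPC) = 540/0.2 = 2700

Y = 2700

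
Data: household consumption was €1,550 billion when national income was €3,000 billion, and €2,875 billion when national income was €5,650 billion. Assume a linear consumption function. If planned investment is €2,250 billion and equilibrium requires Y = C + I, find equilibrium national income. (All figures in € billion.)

MPC = (2875 − 1550)/(5650 − 3000) = 1325/2650 = 0.5
a = 1550 − 0.5(3000) = 50
Equilibrium: Y = 50 + 0.5Y + 2250
0.5Y = 2300, so Y = 2300/0.5 = 4600

Y = 4600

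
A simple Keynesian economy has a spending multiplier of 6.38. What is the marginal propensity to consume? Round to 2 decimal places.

MPC = 0.84

k = 1/(1 − MPC), so 1 − MPC = 1/k = 1/6.38 = 0.1567
MPC = 1 − 0.1567 = 0.84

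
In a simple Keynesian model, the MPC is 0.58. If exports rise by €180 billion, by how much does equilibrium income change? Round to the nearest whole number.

The multiplier is 1/(1 − MPC) = 1/0.42.
ΔY = 180/0.42 = 428.57 ≈ 429

ΔY ≈ 429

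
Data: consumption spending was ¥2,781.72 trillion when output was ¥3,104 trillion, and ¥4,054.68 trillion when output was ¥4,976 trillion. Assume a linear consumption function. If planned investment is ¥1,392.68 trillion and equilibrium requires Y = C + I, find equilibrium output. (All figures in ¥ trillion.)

MPC = (4054.68 − 2781.72)/(4976 − 3104) = 1272.96/1872 = 0.68
a = 2781.72 − 0.68(3104) = 671
Equilibrium: Y = 671 + 0.68Y + 1392.68
0.32Y = 2063.68, so Y = 2063.68/0.32 = 6449

Y = 6449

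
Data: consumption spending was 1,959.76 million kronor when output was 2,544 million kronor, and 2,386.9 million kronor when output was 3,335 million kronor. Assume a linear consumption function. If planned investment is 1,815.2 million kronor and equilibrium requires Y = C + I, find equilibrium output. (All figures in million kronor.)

MPC = (2386.9 − 1959.76)/(3335 − 2544) = 427.14/791 = 0.54
a = 1959.76 − 0.54(2544) = 586
Equilibrium: Y = 586 + 0.54Y + 1815.2
0.46Y = 2401.2, so Y = 2401.2/0.46 = 5220

Y = 5220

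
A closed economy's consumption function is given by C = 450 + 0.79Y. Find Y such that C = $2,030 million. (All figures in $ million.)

450 + 0.79Y = 2030
0.79Y = 1580, so Y = 1580/0.79 = 2000

Y = 2000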